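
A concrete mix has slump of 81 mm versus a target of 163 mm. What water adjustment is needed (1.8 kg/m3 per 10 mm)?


Difference = 163 - 81 = 82 mm
Water adjustment = 82 * 1.8 / 10 = 14.8 kg/m3

14.8


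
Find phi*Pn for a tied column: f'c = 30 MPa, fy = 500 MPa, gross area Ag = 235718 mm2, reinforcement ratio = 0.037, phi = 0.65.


Ast = rho * Ag = 0.037 * 235718 = 8721.566 mm2
phi*Pn = 0.65 * 0.80 * (0.85 * 30 * (235718 - 8721.566) + 500 * 8721.566) / 1000
= 5277.58 kN

5277.58


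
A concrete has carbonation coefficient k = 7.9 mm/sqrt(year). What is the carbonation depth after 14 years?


depth = k * sqrt(t)
= 7.9 * sqrt(14)
= 29.56 mm

29.56


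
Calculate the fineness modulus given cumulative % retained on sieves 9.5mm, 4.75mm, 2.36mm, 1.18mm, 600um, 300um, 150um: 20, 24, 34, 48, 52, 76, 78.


FM = sum(cumulative % retained) / 100
= 332 / 100
= 3.32

3.32


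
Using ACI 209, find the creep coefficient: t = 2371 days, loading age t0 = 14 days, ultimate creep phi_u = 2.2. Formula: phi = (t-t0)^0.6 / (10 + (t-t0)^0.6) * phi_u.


dt = 2371 - 14 = 2357
phi = 2357^0.6 / (10 + 2357^0.6) * 2.2
= 2.01

2.01


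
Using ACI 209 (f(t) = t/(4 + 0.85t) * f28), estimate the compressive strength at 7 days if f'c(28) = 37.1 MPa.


f(7) = 7 / (4 + 0.85 * 7) * 37.1
= 7 / 9.95 * 37.1
= 26.1 MPa

26.1


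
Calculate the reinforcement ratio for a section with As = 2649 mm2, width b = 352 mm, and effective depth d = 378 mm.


rho = As / (b * d)
= 2649 / (352 * 378)
= 0.0199

0.0199


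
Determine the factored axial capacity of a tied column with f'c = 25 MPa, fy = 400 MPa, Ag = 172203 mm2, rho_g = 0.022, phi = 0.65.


Ast = rho * Ag = 0.022 * 172203 = 3788.466 mm2
phi*Pn = 0.65 * 0.80 * (0.85 * 25 * (172203 - 3788.466) + 400 * 3788.466) / 1000
= 2648.98 kN

2648.98


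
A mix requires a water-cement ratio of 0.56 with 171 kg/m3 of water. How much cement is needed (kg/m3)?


Cement = water / (w/c)
= 171 / 0.56
= 305.4 kg/m3

305.4


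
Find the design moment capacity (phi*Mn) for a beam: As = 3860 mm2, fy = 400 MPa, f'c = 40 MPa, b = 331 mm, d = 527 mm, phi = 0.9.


a = As * fy / (0.85 * f'c * b)
= 3860 * 400 / (0.85 * 40 * 331)
= 137.1957 mm
Mn = As * fy * (d - a/2) / 10^6
= 707.7729 kN-m
phi*Mn = 0.9 * 707.7729 = 637.0 kN-m

637.0


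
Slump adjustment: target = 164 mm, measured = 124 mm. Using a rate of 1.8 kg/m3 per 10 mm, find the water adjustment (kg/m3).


Difference = 164 - 124 = 40 mm
Water adjustment = 40 * 1.8 / 10 = 7.2 kg/m3

7.2


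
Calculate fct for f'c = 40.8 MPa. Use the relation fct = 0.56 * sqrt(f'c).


fct = 0.56 * sqrt(40.8)
= 0.56 * 6.387
= 3.577 MPa

3.577


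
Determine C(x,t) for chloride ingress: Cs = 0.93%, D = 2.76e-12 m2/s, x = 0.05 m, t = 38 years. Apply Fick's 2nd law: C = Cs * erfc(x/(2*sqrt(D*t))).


t_seconds = 38 * 365.25 * 24 * 3600 = 1199188800.0 s
arg = 0.05 / (2 * sqrt(2.76e-12 * 1199188800.0))
= 0.4346
erfc(0.4346) = 0.5389
C = 0.93 * 0.5389 = 0.5011%

0.5011


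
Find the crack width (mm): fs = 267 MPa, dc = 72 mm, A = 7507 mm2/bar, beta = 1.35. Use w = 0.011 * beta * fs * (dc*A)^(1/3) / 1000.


w = 0.011 * beta * fs * (dc * A)^(1/3) / 1000
= 0.011 * 1.35 * 267 * (72 * 7507)^(1/3) / 1000
= 0.323 mm

0.323


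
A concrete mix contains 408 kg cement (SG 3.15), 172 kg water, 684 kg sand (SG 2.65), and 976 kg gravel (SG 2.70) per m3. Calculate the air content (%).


Vol cement = 408 / (3.15 * 1000) = 0.129524 m3
Vol water = 172 / 1000 = 0.172 m3
Vol sand = 684 / (2.65 * 1000) = 0.258113 m3
Vol gravel = 976 / (2.70 * 1000) = 0.361481 m3
Total solid + water volume = 0.921118 m3
Air = (1 - 0.921118) * 100 = 7.89%

7.89


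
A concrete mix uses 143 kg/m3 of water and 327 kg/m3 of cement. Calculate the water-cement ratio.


w/c = water / cement
w/c = 143 / 327 = 0.437

0.437


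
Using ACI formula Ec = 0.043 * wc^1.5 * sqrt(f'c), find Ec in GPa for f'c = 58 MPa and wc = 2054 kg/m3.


Ec = 0.043 * 2054^1.5 * sqrt(58) / 1000
= 30.48 GPa

30.48


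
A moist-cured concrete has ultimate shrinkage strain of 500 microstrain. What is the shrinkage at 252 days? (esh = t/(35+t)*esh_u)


esh(252) = 252 / (35 + 252) * 500
= 252 / 287 * 500
= 439.0 microstrain

439.0


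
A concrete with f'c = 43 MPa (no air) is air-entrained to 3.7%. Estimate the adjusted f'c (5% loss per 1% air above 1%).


Strength loss = (3.7 - 1) * 5 = 13.5%
f'c = 43 * (1 - 13.5/100)
= 37.2 MPa

37.2


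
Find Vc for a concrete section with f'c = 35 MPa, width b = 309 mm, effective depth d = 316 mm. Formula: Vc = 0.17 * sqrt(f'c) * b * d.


Vc = 0.17 * sqrt(35) * 309 * 316 / 1000
= 98.2 kN

98.2


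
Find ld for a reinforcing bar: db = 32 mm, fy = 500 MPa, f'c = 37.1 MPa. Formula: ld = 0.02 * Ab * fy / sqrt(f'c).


Ab = pi * 32^2 / 4 = 804.248 mm2
ld = 0.02 * 804.248 * 500 / sqrt(37.1)
= 1320.4 mm

1320.4


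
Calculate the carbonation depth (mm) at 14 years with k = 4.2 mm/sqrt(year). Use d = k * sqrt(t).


depth = k * sqrt(t)
= 4.2 * sqrt(14)
= 15.71 mm

15.71


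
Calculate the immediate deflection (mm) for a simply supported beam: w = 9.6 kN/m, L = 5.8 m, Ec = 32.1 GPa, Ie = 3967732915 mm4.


Convert: L = 5.8 m = 5800 mm, Ec = 32.1 GPa = 32100 MPa
delta = 5 * 9.6 * 5800^4 / (384 * 32100 * 3967732915)
= 1.11 mm

1.11


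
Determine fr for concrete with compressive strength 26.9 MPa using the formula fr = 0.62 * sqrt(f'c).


fr = 0.62 * sqrt(26.9)
= 3.216 MPa

3.216


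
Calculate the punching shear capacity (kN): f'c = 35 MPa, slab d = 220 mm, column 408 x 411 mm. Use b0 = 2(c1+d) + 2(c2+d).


b0 = 2*(408 + 220) + 2*(411 + 220) = 2518 mm
Vc = 0.33 * sqrt(35) * 2518 * 220 / 1000
= 1081.5 kN

1081.5


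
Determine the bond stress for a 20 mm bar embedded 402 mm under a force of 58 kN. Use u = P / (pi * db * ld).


u = P / (pi * db * ld)
= 58 * 1000 / (pi * 20 * 402)
= 2.296 MPa

2.296


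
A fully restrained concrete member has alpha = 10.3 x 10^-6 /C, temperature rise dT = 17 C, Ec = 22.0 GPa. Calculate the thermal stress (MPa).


sigma = alpha * dT * Ec
= 10.3e-6 * 17 * 22.0 * 1000
= 3.852 MPa

3.852


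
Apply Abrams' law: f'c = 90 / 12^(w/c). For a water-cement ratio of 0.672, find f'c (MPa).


f'c = 90 / 12^0.672
= 90 / 5.311
= 16.94 MPa

16.94


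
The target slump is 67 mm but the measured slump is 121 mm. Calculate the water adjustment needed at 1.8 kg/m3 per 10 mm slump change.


Difference = 67 - 121 = -54 mm
Water adjustment = -54 * 1.8 / 10 = -9.7 kg/m3

-9.7


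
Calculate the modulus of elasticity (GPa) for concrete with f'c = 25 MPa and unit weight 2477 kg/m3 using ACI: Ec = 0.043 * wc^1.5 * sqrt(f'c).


Ec = 0.043 * 2477^1.5 * sqrt(25) / 1000
= 26.5 GPa

26.5


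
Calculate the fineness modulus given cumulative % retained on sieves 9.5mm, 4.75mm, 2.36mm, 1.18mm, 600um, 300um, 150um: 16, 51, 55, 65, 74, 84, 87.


FM = sum(cumulative % retained) / 100
= 432 / 100
= 4.32

4.32


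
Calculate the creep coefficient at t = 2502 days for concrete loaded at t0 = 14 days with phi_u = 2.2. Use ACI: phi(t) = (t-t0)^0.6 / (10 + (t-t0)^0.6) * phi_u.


dt = 2502 - 14 = 2488
phi = 2488^0.6 / (10 + 2488^0.6) * 2.2
= 2.015

2.015


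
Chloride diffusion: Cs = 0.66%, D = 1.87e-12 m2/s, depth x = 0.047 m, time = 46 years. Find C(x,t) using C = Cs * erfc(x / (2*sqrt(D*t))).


t_seconds = 46 * 365.25 * 24 * 3600 = 1451649600.0 s
arg = 0.047 / (2 * sqrt(1.87e-12 * 1451649600.0))
= 0.451
erfc(0.451) = 0.5236
C = 0.66 * 0.5236 = 0.3455%

0.3455


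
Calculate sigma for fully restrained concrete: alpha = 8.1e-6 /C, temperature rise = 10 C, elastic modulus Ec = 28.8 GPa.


sigma = alpha * dT * Ec
= 8.1e-6 * 10 * 28.8 * 1000
= 2.333 MPa

2.333


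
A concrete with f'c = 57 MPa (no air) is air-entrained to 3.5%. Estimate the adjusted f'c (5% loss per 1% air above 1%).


Strength loss = (3.5 - 1) * 5 = 12.5%
f'c = 57 * (1 - 12.5/100)
= 49.88 MPa

49.88


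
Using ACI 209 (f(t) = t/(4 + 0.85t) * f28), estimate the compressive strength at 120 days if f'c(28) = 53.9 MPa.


f(120) = 120 / (4 + 0.85 * 120) * 53.9
= 120 / 106.0 * 53.9
= 61.02 MPa

61.02


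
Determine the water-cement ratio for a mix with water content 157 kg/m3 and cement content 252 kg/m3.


w/c = water / cement
w/c = 157 / 252 = 0.623

0.623


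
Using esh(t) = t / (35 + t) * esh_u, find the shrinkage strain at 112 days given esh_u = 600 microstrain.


esh(112) = 112 / (35 + 112) * 600
= 112 / 147 * 600
= 457.1 microstrain

457.1


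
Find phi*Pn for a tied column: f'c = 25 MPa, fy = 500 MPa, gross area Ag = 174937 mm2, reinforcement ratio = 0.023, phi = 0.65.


Ast = rho * Ag = 0.023 * 174937 = 4023.551 mm2
phi*Pn = 0.65 * 0.80 * (0.85 * 25 * (174937 - 4023.551) + 500 * 4023.551) / 1000
= 2934.72 kN

2934.72


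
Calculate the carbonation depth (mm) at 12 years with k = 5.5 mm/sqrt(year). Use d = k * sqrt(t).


depth = k * sqrt(t)
= 5.5 * sqrt(12)
= 19.05 mm

19.05


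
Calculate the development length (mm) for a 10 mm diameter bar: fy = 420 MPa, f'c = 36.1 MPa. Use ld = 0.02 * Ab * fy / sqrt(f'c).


Ab = pi * 10^2 / 4 = 78.54 mm2
ld = 0.02 * 78.54 * 420 / sqrt(36.1)
= 109.8 mm

109.8


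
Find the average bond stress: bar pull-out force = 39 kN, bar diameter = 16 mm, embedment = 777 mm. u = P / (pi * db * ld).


u = P / (pi * db * ld)
= 39 * 1000 / (pi * 16 * 777)
= 0.999 MPa

0.999


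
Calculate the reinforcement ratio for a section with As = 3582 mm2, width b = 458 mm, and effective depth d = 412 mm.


rho = As / (b * d)
= 3582 / (458 * 412)
= 0.019

0.019


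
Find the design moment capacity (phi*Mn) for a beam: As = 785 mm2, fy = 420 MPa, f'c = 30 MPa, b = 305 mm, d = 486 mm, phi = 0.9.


a = As * fy / (0.85 * f'c * b)
= 785 * 420 / (0.85 * 30 * 305)
= 42.3915 mm
Mn = As * fy * (d - a/2) / 10^6
= 153.246 kN-m
phi*Mn = 0.9 * 153.246 = 137.92 kN-m

137.92


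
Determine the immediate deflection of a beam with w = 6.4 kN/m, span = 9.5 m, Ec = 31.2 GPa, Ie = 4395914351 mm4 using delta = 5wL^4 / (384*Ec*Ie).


Convert: L = 9.5 m = 9500 mm, Ec = 31.2 GPa = 31200 MPa
delta = 5 * 6.4 * 9500^4 / (384 * 31200 * 4395914351)
= 4.95 mm

4.95


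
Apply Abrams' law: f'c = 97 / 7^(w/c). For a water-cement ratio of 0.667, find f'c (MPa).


f'c = 97 / 7^0.667
= 97 / 3.662
= 26.49 MPa

26.49


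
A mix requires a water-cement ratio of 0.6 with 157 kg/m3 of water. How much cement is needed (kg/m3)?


Cement = water / (w/c)
= 157 / 0.6
= 261.7 kg/m3

261.7


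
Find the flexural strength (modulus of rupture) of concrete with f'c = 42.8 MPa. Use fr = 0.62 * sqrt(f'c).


fr = 0.62 * sqrt(42.8)
= 4.056 MPa

4.056


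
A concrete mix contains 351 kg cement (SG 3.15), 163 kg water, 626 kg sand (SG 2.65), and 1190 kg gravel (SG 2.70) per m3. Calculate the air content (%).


Vol cement = 351 / (3.15 * 1000) = 0.111429 m3
Vol water = 163 / 1000 = 0.163 m3
Vol sand = 626 / (2.65 * 1000) = 0.236226 m3
Vol gravel = 1190 / (2.70 * 1000) = 0.440741 m3
Total solid + water volume = 0.951396 m3
Air = (1 - 0.951396) * 100 = 4.86%

4.86


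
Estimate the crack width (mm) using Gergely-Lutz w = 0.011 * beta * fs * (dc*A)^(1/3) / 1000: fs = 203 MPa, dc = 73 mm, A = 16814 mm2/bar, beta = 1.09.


w = 0.011 * beta * fs * (dc * A)^(1/3) / 1000
= 0.011 * 1.09 * 203 * (73 * 16814)^(1/3) / 1000
= 0.261 mm

0.261


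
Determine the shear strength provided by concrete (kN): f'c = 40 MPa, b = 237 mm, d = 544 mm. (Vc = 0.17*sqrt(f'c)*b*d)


Vc = 0.17 * sqrt(40) * 237 * 544 / 1000
= 138.62 kN

138.62


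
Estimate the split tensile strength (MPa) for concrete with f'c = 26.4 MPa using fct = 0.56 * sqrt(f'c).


fct = 0.56 * sqrt(26.4)
= 0.56 * 5.138
= 2.877 MPa

2.877


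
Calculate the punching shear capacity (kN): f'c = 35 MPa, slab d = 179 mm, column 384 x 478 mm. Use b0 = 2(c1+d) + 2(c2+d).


b0 = 2*(384 + 179) + 2*(478 + 179) = 2440 mm
Vc = 0.33 * sqrt(35) * 2440 * 179 / 1000
= 852.69 kN

852.69


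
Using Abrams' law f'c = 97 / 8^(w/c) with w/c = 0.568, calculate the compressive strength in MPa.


f'c = 97 / 8^0.568
= 97 / 3.258
= 29.77 MPa

29.77


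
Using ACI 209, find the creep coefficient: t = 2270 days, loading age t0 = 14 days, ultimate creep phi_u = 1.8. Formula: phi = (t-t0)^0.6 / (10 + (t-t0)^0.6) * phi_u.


dt = 2270 - 14 = 2256
phi = 2256^0.6 / (10 + 2256^0.6) * 1.8
= 1.64

1.64


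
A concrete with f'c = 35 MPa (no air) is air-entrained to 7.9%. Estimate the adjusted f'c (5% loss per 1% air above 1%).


Strength loss = (7.9 - 1) * 5 = 34.5%
f'c = 35 * (1 - 34.5/100)
= 22.93 MPa

22.93


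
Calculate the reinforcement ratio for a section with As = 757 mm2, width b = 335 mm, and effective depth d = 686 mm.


rho = As / (b * d)
= 757 / (335 * 686)
= 0.0033

0.0033


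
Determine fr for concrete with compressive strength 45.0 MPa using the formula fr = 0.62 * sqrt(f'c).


fr = 0.62 * sqrt(45.0)
= 4.159 MPa

4.159


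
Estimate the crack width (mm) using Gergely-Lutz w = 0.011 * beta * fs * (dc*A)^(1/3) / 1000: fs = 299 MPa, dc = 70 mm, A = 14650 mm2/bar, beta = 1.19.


w = 0.011 * beta * fs * (dc * A)^(1/3) / 1000
= 0.011 * 1.19 * 299 * (70 * 14650)^(1/3) / 1000
= 0.395 mm

0.395


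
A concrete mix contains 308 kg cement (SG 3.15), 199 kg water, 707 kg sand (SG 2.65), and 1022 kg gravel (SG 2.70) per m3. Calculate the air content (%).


Vol cement = 308 / (3.15 * 1000) = 0.097778 m3
Vol water = 199 / 1000 = 0.199 m3
Vol sand = 707 / (2.65 * 1000) = 0.266792 m3
Vol gravel = 1022 / (2.70 * 1000) = 0.378519 m3
Total solid + water volume = 0.942089 m3
Air = (1 - 0.942089) * 100 = 5.79%

5.79


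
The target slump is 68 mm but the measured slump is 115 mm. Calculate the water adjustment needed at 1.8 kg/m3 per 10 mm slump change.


Difference = 68 - 115 = -47 mm
Water adjustment = -47 * 1.8 / 10 = -8.5 kg/m3

-8.5


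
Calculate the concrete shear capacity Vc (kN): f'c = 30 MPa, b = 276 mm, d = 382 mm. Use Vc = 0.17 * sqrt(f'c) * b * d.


Vc = 0.17 * sqrt(30) * 276 * 382 / 1000
= 98.17 kN

98.17


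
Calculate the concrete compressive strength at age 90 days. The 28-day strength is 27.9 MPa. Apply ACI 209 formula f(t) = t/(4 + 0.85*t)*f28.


f(90) = 90 / (4 + 0.85 * 90) * 27.9
= 90 / 80.5 * 27.9
= 31.19 MPa

31.19


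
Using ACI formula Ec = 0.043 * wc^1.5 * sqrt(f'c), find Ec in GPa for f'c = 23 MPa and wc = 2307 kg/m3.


Ec = 0.043 * 2307^1.5 * sqrt(23) / 1000
= 22.85 GPa

22.85


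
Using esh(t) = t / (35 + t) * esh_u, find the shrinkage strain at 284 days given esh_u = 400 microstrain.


esh(284) = 284 / (35 + 284) * 400
= 284 / 319 * 400
= 356.1 microstrain

356.1


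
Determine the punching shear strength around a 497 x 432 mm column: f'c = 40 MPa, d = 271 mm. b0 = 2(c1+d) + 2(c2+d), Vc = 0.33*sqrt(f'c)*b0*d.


b0 = 2*(497 + 271) + 2*(432 + 271) = 2942 mm
Vc = 0.33 * sqrt(40) * 2942 * 271 / 1000
= 1664.01 kN

1664.01


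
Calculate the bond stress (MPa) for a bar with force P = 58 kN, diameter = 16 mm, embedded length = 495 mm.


u = P / (pi * db * ld)
= 58 * 1000 / (pi * 16 * 495)
= 2.331 MPa

2.331


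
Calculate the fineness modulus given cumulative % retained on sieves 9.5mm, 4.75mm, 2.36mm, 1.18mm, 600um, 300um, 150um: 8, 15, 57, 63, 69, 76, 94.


FM = sum(cumulative % retained) / 100
= 382 / 100
= 3.82

3.82


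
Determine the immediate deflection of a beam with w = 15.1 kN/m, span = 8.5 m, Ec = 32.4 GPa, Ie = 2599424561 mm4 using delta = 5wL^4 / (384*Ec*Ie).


Convert: L = 8.5 m = 8500 mm, Ec = 32.4 GPa = 32400 MPa
delta = 5 * 15.1 * 8500^4 / (384 * 32400 * 2599424561)
= 12.19 mm

12.19


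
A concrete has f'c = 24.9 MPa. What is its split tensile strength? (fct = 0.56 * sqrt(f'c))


fct = 0.56 * sqrt(24.9)
= 0.56 * 4.99
= 2.794 MPa

2.794


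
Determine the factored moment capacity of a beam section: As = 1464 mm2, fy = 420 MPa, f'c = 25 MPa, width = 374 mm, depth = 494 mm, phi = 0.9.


a = As * fy / (0.85 * f'c * b)
= 1464 * 420 / (0.85 * 25 * 374)
= 77.3677 mm
Mn = As * fy * (d - a/2) / 10^6
= 279.9648 kN-m
phi*Mn = 0.9 * 279.9648 = 251.97 kN-m

251.97


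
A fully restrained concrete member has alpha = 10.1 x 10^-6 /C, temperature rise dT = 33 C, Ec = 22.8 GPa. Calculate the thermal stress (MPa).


sigma = alpha * dT * Ec
= 10.1e-6 * 33 * 22.8 * 1000
= 7.599 MPa

7.599


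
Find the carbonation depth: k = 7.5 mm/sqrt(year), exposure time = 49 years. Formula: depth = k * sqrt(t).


depth = k * sqrt(t)
= 7.5 * sqrt(49)
= 52.5 mm

52.5


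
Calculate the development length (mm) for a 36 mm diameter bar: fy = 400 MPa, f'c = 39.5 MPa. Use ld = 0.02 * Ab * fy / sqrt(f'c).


Ab = pi * 36^2 / 4 = 1017.876 mm2
ld = 0.02 * 1017.876 * 400 / sqrt(39.5)
= 1295.6 mm

1295.6


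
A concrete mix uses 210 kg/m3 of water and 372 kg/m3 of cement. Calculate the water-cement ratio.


w/c = water / cement
w/c = 210 / 372 = 0.565

0.565


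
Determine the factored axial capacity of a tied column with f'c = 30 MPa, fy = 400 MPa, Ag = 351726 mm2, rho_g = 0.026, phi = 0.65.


Ast = rho * Ag = 0.026 * 351726 = 9144.876 mm2
phi*Pn = 0.65 * 0.80 * (0.85 * 30 * (351726 - 9144.876) + 400 * 9144.876) / 1000
= 6444.76 kN

6444.76


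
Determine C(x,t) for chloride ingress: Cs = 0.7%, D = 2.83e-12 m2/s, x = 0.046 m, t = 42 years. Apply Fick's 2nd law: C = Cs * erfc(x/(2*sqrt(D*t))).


t_seconds = 42 * 365.25 * 24 * 3600 = 1325419200.0 s
arg = 0.046 / (2 * sqrt(2.83e-12 * 1325419200.0))
= 0.3755
erfc(0.3755) = 0.5954
C = 0.7 * 0.5954 = 0.4167%

0.4167


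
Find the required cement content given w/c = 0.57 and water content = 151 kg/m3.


Cement = water / (w/c)
= 151 / 0.57
= 264.9 kg/m3

264.9


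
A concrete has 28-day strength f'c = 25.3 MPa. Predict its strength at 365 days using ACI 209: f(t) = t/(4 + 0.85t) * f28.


f(365) = 365 / (4 + 0.85 * 365) * 25.3
= 365 / 314.25 * 25.3
= 29.39 MPa

29.39


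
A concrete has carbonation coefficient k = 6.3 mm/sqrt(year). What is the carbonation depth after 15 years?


depth = k * sqrt(t)
= 6.3 * sqrt(15)
= 24.4 mm

24.4


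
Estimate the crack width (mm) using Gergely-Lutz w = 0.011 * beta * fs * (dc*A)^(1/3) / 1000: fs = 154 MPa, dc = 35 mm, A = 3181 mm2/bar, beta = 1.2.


w = 0.011 * beta * fs * (dc * A)^(1/3) / 1000
= 0.011 * 1.2 * 154 * (35 * 3181)^(1/3) / 1000
= 0.098 mm

0.098


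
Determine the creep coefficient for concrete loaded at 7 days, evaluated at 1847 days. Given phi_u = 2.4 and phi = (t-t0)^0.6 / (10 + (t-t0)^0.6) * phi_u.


dt = 1847 - 7 = 1840
phi = 1840^0.6 / (10 + 1840^0.6) * 2.4
= 2.162

2.162


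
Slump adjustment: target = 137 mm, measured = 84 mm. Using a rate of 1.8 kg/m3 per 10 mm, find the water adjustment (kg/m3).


Difference = 137 - 84 = 53 mm
Water adjustment = 53 * 1.8 / 10 = 9.5 kg/m3

9.5


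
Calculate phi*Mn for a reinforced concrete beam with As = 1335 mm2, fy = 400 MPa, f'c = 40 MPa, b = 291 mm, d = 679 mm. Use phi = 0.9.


a = As * fy / (0.85 * f'c * b)
= 1335 * 400 / (0.85 * 40 * 291)
= 53.9721 mm
Mn = As * fy * (d - a/2) / 10^6
= 348.1754 kN-m
phi*Mn = 0.9 * 348.1754 = 313.36 kN-m

313.36


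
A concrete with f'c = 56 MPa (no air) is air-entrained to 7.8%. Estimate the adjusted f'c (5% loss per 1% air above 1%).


Strength loss = (7.8 - 1) * 5 = 34.0%
f'c = 56 * (1 - 34.0/100)
= 36.96 MPa

36.96


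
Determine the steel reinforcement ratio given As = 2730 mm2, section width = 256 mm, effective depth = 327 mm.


rho = As / (b * d)
= 2730 / (256 * 327)
= 0.0326

0.0326


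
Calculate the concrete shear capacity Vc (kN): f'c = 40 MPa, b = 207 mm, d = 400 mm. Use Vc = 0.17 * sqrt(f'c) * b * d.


Vc = 0.17 * sqrt(40) * 207 * 400 / 1000
= 89.02 kN

89.02


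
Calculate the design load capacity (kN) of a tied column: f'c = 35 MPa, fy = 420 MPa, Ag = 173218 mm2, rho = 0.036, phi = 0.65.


Ast = rho * Ag = 0.036 * 173218 = 6235.848 mm2
phi*Pn = 0.65 * 0.80 * (0.85 * 35 * (173218 - 6235.848) + 420 * 6235.848) / 1000
= 3945.12 kN

3945.12


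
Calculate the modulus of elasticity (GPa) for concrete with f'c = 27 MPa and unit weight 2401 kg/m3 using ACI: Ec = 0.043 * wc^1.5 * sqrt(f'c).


Ec = 0.043 * 2401^1.5 * sqrt(27) / 1000
= 26.29 GPa

26.29


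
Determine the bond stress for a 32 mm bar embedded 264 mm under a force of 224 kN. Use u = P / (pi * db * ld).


u = P / (pi * db * ld)
= 224 * 1000 / (pi * 32 * 264)
= 8.44 MPa

8.44


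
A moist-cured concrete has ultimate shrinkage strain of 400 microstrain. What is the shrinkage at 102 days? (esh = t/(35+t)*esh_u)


esh(102) = 102 / (35 + 102) * 400
= 102 / 137 * 400
= 297.8 microstrain

297.8


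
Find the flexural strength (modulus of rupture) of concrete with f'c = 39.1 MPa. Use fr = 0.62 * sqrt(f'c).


fr = 0.62 * sqrt(39.1)
= 3.877 MPa

3.877


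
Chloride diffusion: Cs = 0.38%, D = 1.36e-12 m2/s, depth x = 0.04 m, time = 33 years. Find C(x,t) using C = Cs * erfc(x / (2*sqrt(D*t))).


t_seconds = 33 * 365.25 * 24 * 3600 = 1041400800.0 s
arg = 0.04 / (2 * sqrt(1.36e-12 * 1041400800.0))
= 0.5314
erfc(0.5314) = 0.4523
C = 0.38 * 0.4523 = 0.1719%

0.1719


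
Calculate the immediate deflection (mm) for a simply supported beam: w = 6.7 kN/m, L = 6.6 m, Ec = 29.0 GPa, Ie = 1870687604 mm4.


Convert: L = 6.6 m = 6600 mm, Ec = 29.0 GPa = 29000 MPa
delta = 5 * 6.7 * 6600^4 / (384 * 29000 * 1870687604)
= 3.05 mm

3.05


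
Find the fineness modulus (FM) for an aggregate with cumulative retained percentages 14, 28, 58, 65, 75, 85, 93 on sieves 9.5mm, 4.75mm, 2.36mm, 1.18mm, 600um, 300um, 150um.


FM = sum(cumulative % retained) / 100
= 418 / 100
= 4.18

4.18


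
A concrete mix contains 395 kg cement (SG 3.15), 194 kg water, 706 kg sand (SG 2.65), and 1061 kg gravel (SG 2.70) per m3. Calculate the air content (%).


Vol cement = 395 / (3.15 * 1000) = 0.125397 m3
Vol water = 194 / 1000 = 0.194 m3
Vol sand = 706 / (2.65 * 1000) = 0.266415 m3
Vol gravel = 1061 / (2.70 * 1000) = 0.392963 m3
Total solid + water volume = 0.978775 m3
Air = (1 - 0.978775) * 100 = 2.12%

2.12


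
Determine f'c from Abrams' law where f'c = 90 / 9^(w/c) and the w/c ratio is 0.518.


f'c = 90 / 9^0.518
= 90 / 3.121
= 28.84 MPa

28.84


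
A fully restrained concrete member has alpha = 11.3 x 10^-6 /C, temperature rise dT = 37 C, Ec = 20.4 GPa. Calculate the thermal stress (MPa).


sigma = alpha * dT * Ec
= 11.3e-6 * 37 * 20.4 * 1000
= 8.529 MPa

8.529


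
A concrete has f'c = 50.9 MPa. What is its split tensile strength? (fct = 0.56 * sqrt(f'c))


fct = 0.56 * sqrt(50.9)
= 0.56 * 7.134
= 3.995 MPa

3.995


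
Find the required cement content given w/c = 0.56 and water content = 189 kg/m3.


Cement = water / (w/c)
= 189 / 0.56
= 337.5 kg/m3

337.5


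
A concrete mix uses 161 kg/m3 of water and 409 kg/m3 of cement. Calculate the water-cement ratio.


w/c = water / cement
w/c = 161 / 409 = 0.394

0.394


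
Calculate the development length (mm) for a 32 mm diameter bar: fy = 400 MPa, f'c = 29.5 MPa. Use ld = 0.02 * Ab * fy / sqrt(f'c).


Ab = pi * 32^2 / 4 = 804.248 mm2
ld = 0.02 * 804.248 * 400 / sqrt(29.5)
= 1184.6 mm

1184.6


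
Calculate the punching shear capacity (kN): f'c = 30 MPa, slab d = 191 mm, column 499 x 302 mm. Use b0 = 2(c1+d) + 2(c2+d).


b0 = 2*(499 + 191) + 2*(302 + 191) = 2366 mm
Vc = 0.33 * sqrt(30) * 2366 * 191 / 1000
= 816.81 kN

816.81


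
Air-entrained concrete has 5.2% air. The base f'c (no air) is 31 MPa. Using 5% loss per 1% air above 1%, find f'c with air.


Strength loss = (5.2 - 1) * 5 = 21.0%
f'c = 31 * (1 - 21.0/100)
= 24.49 MPa

24.49


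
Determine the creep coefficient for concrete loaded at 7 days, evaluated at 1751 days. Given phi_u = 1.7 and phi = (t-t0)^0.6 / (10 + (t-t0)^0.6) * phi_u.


dt = 1751 - 7 = 1744
phi = 1744^0.6 / (10 + 1744^0.6) * 1.7
= 1.527

1.527


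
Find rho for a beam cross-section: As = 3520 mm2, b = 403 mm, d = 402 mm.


rho = As / (b * d)
= 3520 / (403 * 402)
= 0.0217

0.0217


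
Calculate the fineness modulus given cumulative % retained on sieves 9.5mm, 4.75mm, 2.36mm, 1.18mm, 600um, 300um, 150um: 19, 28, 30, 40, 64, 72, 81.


FM = sum(cumulative % retained) / 100
= 334 / 100
= 3.34

3.34


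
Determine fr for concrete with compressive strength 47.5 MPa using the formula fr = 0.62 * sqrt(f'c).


fr = 0.62 * sqrt(47.5)
= 4.273 MPa

4.273


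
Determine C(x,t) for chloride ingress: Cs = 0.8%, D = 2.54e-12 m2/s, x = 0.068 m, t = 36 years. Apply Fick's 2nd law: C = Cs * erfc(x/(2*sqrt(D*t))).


t_seconds = 36 * 365.25 * 24 * 3600 = 1136073600.0 s
arg = 0.068 / (2 * sqrt(2.54e-12 * 1136073600.0))
= 0.6329
erfc(0.6329) = 0.3707
C = 0.8 * 0.3707 = 0.2966%

0.2966


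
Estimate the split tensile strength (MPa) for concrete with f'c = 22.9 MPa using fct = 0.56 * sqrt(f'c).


fct = 0.56 * sqrt(22.9)
= 0.56 * 4.785
= 2.68 MPa

2.68


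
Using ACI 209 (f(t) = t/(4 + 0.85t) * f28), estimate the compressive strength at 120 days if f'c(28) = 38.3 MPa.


f(120) = 120 / (4 + 0.85 * 120) * 38.3
= 120 / 106.0 * 38.3
= 43.36 MPa

43.36


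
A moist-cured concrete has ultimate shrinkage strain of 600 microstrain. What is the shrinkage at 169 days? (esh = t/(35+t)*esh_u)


esh(169) = 169 / (35 + 169) * 600
= 169 / 204 * 600
= 497.1 microstrain

497.1


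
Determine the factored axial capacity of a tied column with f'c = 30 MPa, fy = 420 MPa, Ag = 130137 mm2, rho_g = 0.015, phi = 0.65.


Ast = rho * Ag = 0.015 * 130137 = 1952.055 mm2
phi*Pn = 0.65 * 0.80 * (0.85 * 30 * (130137 - 1952.055) + 420 * 1952.055) / 1000
= 2126.06 kN

2126.06


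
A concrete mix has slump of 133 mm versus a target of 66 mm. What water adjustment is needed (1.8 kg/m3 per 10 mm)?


Difference = 66 - 133 = -67 mm
Water adjustment = -67 * 1.8 / 10 = -12.1 kg/m3

-12.1


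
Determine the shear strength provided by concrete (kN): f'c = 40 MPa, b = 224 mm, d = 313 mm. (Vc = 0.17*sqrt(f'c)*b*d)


Vc = 0.17 * sqrt(40) * 224 * 313 / 1000
= 75.38 kN

75.38


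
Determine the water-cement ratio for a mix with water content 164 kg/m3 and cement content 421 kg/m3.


w/c = water / cement
w/c = 164 / 421 = 0.39

0.39


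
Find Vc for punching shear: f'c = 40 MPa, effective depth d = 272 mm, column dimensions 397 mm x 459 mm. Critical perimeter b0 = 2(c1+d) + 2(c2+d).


b0 = 2*(397 + 272) + 2*(459 + 272) = 2800 mm
Vc = 0.33 * sqrt(40) * 2800 * 272 / 1000
= 1589.54 kN

1589.54


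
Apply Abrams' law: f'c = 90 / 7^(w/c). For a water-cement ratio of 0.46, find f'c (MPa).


f'c = 90 / 7^0.46
= 90 / 2.448
= 36.77 MPa

36.77


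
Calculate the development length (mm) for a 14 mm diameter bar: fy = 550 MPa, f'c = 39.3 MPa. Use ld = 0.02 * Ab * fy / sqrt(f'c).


Ab = pi * 14^2 / 4 = 153.938 mm2
ld = 0.02 * 153.938 * 550 / sqrt(39.3)
= 270.1 mm

270.1


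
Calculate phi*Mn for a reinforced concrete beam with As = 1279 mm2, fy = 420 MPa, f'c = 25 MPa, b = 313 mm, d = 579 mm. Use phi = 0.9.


a = As * fy / (0.85 * f'c * b)
= 1279 * 420 / (0.85 * 25 * 313)
= 80.7638 mm
Mn = As * fy * (d - a/2) / 10^6
= 289.3349 kN-m
phi*Mn = 0.9 * 289.3349 = 260.4 kN-m

260.4


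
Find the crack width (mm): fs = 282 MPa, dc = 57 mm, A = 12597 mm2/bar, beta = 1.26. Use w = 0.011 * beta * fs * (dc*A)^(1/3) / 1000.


w = 0.011 * beta * fs * (dc * A)^(1/3) / 1000
= 0.011 * 1.26 * 282 * (57 * 12597)^(1/3) / 1000
= 0.35 mm

0.35


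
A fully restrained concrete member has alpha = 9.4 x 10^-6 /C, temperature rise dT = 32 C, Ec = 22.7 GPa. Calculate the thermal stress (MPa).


sigma = alpha * dT * Ec
= 9.4e-6 * 32 * 22.7 * 1000
= 6.828 MPa

6.828


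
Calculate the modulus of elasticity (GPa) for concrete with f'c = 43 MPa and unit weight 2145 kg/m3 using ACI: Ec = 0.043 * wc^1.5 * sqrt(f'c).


Ec = 0.043 * 2145^1.5 * sqrt(43) / 1000
= 28.01 GPa

28.01


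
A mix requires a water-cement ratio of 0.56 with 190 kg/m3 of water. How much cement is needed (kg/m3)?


Cement = water / (w/c)
= 190 / 0.56
= 339.3 kg/m3

339.3


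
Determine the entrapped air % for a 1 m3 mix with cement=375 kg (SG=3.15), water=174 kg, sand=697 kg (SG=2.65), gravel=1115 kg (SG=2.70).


Vol cement = 375 / (3.15 * 1000) = 0.119048 m3
Vol water = 174 / 1000 = 0.174 m3
Vol sand = 697 / (2.65 * 1000) = 0.263019 m3
Vol gravel = 1115 / (2.70 * 1000) = 0.412963 m3
Total solid + water volume = 0.969029 m3
Air = (1 - 0.969029) * 100 = 3.1%

3.1


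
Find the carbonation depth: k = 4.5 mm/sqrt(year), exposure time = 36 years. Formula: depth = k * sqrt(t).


depth = k * sqrt(t)
= 4.5 * sqrt(36)
= 27.0 mm

27.0


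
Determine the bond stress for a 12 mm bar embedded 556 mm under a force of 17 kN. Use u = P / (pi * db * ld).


u = P / (pi * db * ld)
= 17 * 1000 / (pi * 12 * 556)
= 0.811 MPa

0.811


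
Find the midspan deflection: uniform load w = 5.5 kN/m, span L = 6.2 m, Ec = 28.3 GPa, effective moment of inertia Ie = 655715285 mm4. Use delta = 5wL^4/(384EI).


Convert: L = 6.2 m = 6200 mm, Ec = 28.3 GPa = 28300 MPa
delta = 5 * 5.5 * 6200^4 / (384 * 28300 * 655715285)
= 5.7 mm

5.7


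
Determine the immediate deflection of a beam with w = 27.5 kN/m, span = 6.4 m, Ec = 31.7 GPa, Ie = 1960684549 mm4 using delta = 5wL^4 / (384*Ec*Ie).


Convert: L = 6.4 m = 6400 mm, Ec = 31.7 GPa = 31700 MPa
delta = 5 * 27.5 * 6400^4 / (384 * 31700 * 1960684549)
= 9.67 mm

9.67


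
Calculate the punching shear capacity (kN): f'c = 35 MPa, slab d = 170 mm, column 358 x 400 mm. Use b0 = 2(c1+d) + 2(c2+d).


b0 = 2*(358 + 170) + 2*(400 + 170) = 2196 mm
Vc = 0.33 * sqrt(35) * 2196 * 170 / 1000
= 728.83 kN

728.83


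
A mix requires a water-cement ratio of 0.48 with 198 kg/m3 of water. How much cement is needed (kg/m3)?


Cement = water / (w/c)
= 198 / 0.48
= 412.5 kg/m3

412.5


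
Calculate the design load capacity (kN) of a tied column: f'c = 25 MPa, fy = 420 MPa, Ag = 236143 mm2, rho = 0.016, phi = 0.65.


Ast = rho * Ag = 0.016 * 236143 = 3778.288 mm2
phi*Pn = 0.65 * 0.80 * (0.85 * 25 * (236143 - 3778.288) + 420 * 3778.288) / 1000
= 3392.81 kN

3392.81


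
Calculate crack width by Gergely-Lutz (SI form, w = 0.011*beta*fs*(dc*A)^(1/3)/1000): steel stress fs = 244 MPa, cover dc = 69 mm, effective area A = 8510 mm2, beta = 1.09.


w = 0.011 * beta * fs * (dc * A)^(1/3) / 1000
= 0.011 * 1.09 * 244 * (69 * 8510)^(1/3) / 1000
= 0.245 mm

0.245


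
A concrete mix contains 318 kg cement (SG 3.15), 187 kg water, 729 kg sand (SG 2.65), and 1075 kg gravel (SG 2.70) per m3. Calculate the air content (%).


Vol cement = 318 / (3.15 * 1000) = 0.100952 m3
Vol water = 187 / 1000 = 0.187 m3
Vol sand = 729 / (2.65 * 1000) = 0.275094 m3
Vol gravel = 1075 / (2.70 * 1000) = 0.398148 m3
Total solid + water volume = 0.961195 m3
Air = (1 - 0.961195) * 100 = 3.88%

3.88


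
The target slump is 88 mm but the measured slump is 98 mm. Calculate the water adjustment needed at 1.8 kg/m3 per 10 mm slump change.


Difference = 88 - 98 = -10 mm
Water adjustment = -10 * 1.8 / 10 = -1.8 kg/m3

-1.8


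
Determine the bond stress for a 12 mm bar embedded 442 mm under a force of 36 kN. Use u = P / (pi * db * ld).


u = P / (pi * db * ld)
= 36 * 1000 / (pi * 12 * 442)
= 2.16 MPa

2.16


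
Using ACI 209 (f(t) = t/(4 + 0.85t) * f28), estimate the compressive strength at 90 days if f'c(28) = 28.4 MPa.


f(90) = 90 / (4 + 0.85 * 90) * 28.4
= 90 / 80.5 * 28.4
= 31.75 MPa

31.75


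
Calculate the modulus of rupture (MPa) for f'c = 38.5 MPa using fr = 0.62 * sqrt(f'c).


fr = 0.62 * sqrt(38.5)
= 3.847 MPa

3.847


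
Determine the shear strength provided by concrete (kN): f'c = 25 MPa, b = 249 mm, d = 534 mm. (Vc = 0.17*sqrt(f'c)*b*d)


Vc = 0.17 * sqrt(25) * 249 * 534 / 1000
= 113.02 kN

113.02


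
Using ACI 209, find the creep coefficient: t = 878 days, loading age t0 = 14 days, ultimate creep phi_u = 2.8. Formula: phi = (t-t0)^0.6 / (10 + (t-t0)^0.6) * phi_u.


dt = 878 - 14 = 864
phi = 864^0.6 / (10 + 864^0.6) * 2.8
= 2.387

2.387


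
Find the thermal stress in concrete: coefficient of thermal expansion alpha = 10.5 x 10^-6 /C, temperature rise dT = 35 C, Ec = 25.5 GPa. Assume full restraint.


sigma = alpha * dT * Ec
= 10.5e-6 * 35 * 25.5 * 1000
= 9.371 MPa

9.371


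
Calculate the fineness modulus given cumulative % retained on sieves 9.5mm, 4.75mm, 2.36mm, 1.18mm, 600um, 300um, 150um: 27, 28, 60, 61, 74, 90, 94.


FM = sum(cumulative % retained) / 100
= 434 / 100
= 4.34

4.34


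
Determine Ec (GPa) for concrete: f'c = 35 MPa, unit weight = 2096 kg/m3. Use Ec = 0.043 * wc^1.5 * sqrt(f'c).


Ec = 0.043 * 2096^1.5 * sqrt(35) / 1000
= 24.41 GPa

24.41


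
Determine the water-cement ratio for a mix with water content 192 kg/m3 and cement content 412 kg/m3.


w/c = water / cement
w/c = 192 / 412 = 0.466

0.466


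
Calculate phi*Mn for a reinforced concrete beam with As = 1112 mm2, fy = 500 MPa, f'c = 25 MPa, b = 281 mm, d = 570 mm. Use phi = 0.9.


a = As * fy / (0.85 * f'c * b)
= 1112 * 500 / (0.85 * 25 * 281)
= 93.1128 mm
Mn = As * fy * (d - a/2) / 10^6
= 291.0346 kN-m
phi*Mn = 0.9 * 291.0346 = 261.93 kN-m

261.93


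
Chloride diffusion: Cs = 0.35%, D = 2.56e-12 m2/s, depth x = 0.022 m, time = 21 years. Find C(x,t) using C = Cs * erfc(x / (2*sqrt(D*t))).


t_seconds = 21 * 365.25 * 24 * 3600 = 662709600.0 s
arg = 0.022 / (2 * sqrt(2.56e-12 * 662709600.0))
= 0.2671
erfc(0.2671) = 0.7057
C = 0.35 * 0.7057 = 0.247%

0.247


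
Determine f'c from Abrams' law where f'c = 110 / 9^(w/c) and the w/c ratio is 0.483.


f'c = 110 / 9^0.483
= 110 / 2.89
= 38.06 MPa

38.06


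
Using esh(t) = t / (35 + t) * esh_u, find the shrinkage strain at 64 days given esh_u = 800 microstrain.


esh(64) = 64 / (35 + 64) * 800
= 64 / 99 * 800
= 517.2 microstrain

517.2


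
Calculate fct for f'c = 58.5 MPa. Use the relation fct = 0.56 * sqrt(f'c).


fct = 0.56 * sqrt(58.5)
= 0.56 * 7.649
= 4.283 MPa

4.283


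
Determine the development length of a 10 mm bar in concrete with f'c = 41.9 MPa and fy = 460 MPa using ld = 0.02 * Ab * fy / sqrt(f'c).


Ab = pi * 10^2 / 4 = 78.54 mm2
ld = 0.02 * 78.54 * 460 / sqrt(41.9)
= 111.6 mm

111.6


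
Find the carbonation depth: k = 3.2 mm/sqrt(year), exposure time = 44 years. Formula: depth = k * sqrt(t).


depth = k * sqrt(t)
= 3.2 * sqrt(44)
= 21.23 mm

21.23


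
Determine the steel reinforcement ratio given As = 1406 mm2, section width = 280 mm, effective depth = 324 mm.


rho = As / (b * d)
= 1406 / (280 * 324)
= 0.0155

0.0155


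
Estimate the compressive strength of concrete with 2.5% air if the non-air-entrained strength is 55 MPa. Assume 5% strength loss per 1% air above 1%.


Strength loss = (2.5 - 1) * 5 = 7.5%
f'c = 55 * (1 - 7.5/100)
= 50.88 MPa

50.88


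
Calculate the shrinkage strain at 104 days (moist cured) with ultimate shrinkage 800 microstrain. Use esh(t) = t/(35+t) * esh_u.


esh(104) = 104 / (35 + 104) * 800
= 104 / 139 * 800
= 598.6 microstrain

598.6


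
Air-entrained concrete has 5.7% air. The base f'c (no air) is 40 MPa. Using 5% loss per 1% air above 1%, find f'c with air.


Strength loss = (5.7 - 1) * 5 = 23.5%
f'c = 40 * (1 - 23.5/100)
= 30.6 MPa

30.6


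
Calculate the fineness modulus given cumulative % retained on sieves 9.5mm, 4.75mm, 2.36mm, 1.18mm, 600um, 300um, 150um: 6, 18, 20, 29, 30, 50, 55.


FM = sum(cumulative % retained) / 100
= 208 / 100
= 2.08

2.08


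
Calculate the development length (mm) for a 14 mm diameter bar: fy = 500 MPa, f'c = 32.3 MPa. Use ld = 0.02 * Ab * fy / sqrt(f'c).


Ab = pi * 14^2 / 4 = 153.938 mm2
ld = 0.02 * 153.938 * 500 / sqrt(32.3)
= 270.9 mm

270.9


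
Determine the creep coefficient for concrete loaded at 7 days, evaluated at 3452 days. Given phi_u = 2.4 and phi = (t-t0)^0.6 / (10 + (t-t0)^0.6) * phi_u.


dt = 3452 - 7 = 3445
phi = 3445^0.6 / (10 + 3445^0.6) * 2.4
= 2.232

2.232


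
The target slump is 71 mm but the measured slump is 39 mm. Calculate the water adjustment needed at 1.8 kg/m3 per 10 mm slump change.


Difference = 71 - 39 = 32 mm
Water adjustment = 32 * 1.8 / 10 = 5.8 kg/m3

5.8


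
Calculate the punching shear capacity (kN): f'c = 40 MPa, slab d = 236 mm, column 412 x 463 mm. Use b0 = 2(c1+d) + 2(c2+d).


b0 = 2*(412 + 236) + 2*(463 + 236) = 2694 mm
Vc = 0.33 * sqrt(40) * 2694 * 236 / 1000
= 1326.95 kN

1326.95


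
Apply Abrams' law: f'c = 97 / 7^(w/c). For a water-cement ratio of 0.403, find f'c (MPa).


f'c = 97 / 7^0.403
= 97 / 2.191
= 44.28 MPa

44.28


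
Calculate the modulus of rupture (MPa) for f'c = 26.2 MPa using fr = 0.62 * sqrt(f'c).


fr = 0.62 * sqrt(26.2)
= 3.174 MPa

3.174


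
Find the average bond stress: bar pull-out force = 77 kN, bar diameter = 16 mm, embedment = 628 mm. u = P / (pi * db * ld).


u = P / (pi * db * ld)
= 77 * 1000 / (pi * 16 * 628)
= 2.439 MPa

2.439


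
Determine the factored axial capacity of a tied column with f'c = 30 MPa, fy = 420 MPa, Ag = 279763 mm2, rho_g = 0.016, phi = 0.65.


Ast = rho * Ag = 0.016 * 279763 = 4476.208 mm2
phi*Pn = 0.65 * 0.80 * (0.85 * 30 * (279763 - 4476.208) + 420 * 4476.208) / 1000
= 4627.91 kN

4627.91


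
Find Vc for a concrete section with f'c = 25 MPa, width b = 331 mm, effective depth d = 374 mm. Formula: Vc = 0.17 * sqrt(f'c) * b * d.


Vc = 0.17 * sqrt(25) * 331 * 374 / 1000
= 105.22 kN

105.22


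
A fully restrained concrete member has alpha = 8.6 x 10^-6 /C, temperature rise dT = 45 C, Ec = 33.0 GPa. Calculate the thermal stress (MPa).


sigma = alpha * dT * Ec
= 8.6e-6 * 45 * 33.0 * 1000
= 12.771 MPa

12.771


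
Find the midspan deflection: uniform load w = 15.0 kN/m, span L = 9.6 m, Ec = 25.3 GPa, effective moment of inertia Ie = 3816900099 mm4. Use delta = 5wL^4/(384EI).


Convert: L = 9.6 m = 9600 mm, Ec = 25.3 GPa = 25300 MPa
delta = 5 * 15.0 * 9600^4 / (384 * 25300 * 3816900099)
= 17.18 mm

17.18


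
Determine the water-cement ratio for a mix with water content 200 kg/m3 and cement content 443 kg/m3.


w/c = water / cement
w/c = 200 / 443 = 0.451

0.451


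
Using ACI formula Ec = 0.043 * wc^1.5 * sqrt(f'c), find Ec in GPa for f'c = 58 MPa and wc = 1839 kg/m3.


Ec = 0.043 * 1839^1.5 * sqrt(58) / 1000
= 25.83 GPa

25.83


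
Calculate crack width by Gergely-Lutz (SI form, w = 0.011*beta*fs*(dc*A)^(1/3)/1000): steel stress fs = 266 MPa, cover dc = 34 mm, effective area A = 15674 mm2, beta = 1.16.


w = 0.011 * beta * fs * (dc * A)^(1/3) / 1000
= 0.011 * 1.16 * 266 * (34 * 15674)^(1/3) / 1000
= 0.275 mm

0.275


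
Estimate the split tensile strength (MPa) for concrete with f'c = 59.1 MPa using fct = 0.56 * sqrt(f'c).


fct = 0.56 * sqrt(59.1)
= 0.56 * 7.688
= 4.305 MPa

4.305


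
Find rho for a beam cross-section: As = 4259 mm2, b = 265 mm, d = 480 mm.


rho = As / (b * d)
= 4259 / (265 * 480)
= 0.0335

0.0335


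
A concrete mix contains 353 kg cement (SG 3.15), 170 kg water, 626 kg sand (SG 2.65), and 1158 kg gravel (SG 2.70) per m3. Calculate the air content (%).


Vol cement = 353 / (3.15 * 1000) = 0.112063 m3
Vol water = 170 / 1000 = 0.17 m3
Vol sand = 626 / (2.65 * 1000) = 0.236226 m3
Vol gravel = 1158 / (2.70 * 1000) = 0.428889 m3
Total solid + water volume = 0.947179 m3
Air = (1 - 0.947179) * 100 = 5.28%

5.28


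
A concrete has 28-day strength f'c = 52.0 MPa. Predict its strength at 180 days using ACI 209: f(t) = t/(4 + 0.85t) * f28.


f(180) = 180 / (4 + 0.85 * 180) * 52.0
= 180 / 157.0 * 52.0
= 59.62 MPa

59.62


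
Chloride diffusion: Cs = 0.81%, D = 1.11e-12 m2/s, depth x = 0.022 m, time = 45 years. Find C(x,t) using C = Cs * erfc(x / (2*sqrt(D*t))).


t_seconds = 45 * 365.25 * 24 * 3600 = 1420092000.0 s
arg = 0.022 / (2 * sqrt(1.11e-12 * 1420092000.0))
= 0.2771
erfc(0.2771) = 0.6952
C = 0.81 * 0.6952 = 0.5631%

0.5631
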